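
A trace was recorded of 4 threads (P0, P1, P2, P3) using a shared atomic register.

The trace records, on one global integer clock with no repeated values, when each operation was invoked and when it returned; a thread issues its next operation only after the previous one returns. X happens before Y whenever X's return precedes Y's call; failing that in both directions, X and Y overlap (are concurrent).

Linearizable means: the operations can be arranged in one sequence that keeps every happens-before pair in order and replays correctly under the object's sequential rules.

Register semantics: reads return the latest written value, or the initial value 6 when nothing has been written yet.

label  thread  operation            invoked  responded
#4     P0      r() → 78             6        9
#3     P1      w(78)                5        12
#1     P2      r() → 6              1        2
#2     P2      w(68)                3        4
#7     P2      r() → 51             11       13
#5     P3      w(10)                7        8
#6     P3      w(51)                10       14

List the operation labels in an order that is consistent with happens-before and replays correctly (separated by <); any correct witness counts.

#1 < #2 < #3 < #4 < #5 < #6 < #7

after step 1 (#1 r() → 6): value 6
after step 2 (#2 w(68)): value 68
after step 3 (#3 w(78)): value 78
after step 4 (#4 r() → 78): value 78
after step 5 (#5 w(10)): value 10
after step 6 (#6 w(51)): value 51
after step 7 (#7 r() → 51): value 51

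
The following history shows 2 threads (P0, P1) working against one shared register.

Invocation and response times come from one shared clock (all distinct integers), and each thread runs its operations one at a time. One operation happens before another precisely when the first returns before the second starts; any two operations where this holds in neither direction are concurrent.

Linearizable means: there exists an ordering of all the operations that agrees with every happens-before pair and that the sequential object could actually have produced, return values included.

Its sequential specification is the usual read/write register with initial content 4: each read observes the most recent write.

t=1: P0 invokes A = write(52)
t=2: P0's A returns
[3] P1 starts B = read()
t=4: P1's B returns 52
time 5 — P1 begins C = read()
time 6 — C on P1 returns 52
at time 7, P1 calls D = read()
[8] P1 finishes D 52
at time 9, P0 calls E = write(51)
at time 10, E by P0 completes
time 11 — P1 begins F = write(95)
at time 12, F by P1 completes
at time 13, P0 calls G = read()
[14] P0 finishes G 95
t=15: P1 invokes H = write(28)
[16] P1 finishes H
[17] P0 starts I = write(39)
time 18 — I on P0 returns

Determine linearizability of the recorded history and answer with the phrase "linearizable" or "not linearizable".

linearizable

a witness: A, B, C, D, E, F, G, H, I
after step 1 (A write(52)): value 52
after step 2 (B read() → 52): value 52
after step 3 (C read() → 52): value 52
after step 4 (D read() → 52): value 52
after step 5 (E write(51)): value 51
after step 6 (F write(95)): value 95
after step 7 (G read() → 95): value 95
after step 8 (H write(28)): value 28
after step 9 (I write(39)): value 39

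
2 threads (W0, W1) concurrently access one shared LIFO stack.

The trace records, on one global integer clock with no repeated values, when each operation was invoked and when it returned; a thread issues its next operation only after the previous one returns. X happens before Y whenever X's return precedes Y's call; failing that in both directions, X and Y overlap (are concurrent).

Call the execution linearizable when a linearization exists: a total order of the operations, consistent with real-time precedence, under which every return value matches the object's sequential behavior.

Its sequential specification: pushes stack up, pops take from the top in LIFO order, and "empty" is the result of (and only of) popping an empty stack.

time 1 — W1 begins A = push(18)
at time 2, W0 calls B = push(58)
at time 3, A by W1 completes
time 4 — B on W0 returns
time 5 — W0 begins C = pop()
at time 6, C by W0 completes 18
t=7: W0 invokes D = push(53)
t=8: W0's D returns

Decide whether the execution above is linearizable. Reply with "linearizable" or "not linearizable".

a witness: B, A, C, D
step 1: B push(58) — stack <58>
step 2: A push(18) — stack <58,18>
step 3: C pop() → 18 — stack <58>
step 4: D push(53) — stack <58,53>

linearizable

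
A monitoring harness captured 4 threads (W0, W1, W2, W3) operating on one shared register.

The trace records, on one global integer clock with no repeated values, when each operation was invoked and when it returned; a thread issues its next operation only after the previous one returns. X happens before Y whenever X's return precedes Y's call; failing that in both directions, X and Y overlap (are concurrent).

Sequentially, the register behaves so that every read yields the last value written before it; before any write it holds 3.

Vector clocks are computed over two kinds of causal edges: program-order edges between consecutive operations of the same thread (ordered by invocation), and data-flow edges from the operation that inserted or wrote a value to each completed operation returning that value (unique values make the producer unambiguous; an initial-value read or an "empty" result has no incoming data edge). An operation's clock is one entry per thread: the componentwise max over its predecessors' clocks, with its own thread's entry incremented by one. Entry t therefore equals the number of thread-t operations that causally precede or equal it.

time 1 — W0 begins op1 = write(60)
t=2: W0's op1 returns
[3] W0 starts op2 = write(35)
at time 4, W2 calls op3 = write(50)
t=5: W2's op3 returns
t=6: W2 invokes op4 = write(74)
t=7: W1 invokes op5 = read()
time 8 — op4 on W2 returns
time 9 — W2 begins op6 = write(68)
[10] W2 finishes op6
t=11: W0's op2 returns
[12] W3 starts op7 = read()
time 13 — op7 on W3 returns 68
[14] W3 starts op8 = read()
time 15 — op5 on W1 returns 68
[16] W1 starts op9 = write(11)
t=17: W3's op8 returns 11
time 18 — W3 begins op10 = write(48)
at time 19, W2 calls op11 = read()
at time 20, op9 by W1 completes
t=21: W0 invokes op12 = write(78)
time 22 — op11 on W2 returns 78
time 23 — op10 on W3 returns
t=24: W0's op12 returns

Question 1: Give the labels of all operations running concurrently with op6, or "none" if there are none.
op6 runs from 9 to 10; window-overlapping ops are concurrent
op1 [1,2]: before
op2 [3,11]: concurrent
op3 [4,5]: before
op4 [6,8]: before
op5 [7,15]: concurrent
op7 [12,13]: after
op8 [14,17]: after
op9 [16,20]: after
op10 [18,23]: after
op11 [19,22]: after
op12 [21,24]: after

op2, op5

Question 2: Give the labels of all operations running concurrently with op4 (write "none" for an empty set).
op4 spans [6,8]: anything still running between times 6 and 8 counts as concurrent
op1 [1,2]: before
op2 [3,11]: concurrent
op3 [4,5]: before
op5 [7,15]: concurrent
op6 [9,10]: after
op7 [12,13]: after
op8 [14,17]: after
op9 [16,20]: after
op10 [18,23]: after
op11 [19,22]: after
op12 [21,24]: after

op2, op5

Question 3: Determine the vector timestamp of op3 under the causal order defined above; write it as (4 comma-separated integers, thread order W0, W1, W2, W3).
op3, invoked 4, has no incoming edges; only W2's bump applies → (0, 0, 1, 0)
op1, invoked 1, has no incoming edges; only W0's bump applies → (1, 0, 0, 0)
invoked at 6, op4 merges VC(op3)=(0, 0, 1, 0) and bumps W2's slot → (0, 0, 2, 0)
invoked at 3, op2 merges VC(op1)=(1, 0, 0, 0) and bumps W0's slot → (2, 0, 0, 0)
invoked at 9, op6 merges VC(op4)=(0, 0, 2, 0) and bumps W2's slot → (0, 0, 3, 0)
invoked at 21, op12 merges VC(op2)=(2, 0, 0, 0) and bumps W0's slot → (3, 0, 0, 0)
invoked at 12, op7 merges VC(op6)=(0, 0, 3, 0) and bumps W3's slot → (0, 0, 3, 1)
invoked at 7, op5 merges VC(op6)=(0, 0, 3, 0) and bumps W1's slot → (0, 1, 3, 0)
invoked at 16, op9 merges VC(op5)=(0, 1, 3, 0) and bumps W1's slot → (0, 2, 3, 0)
invoked at 14, op8 merges VC(op7)=(0, 0, 3, 1), VC(op9)=(0, 2, 3, 0) and bumps W3's slot → (0, 2, 3, 2)
invoked at 19, op11 merges VC(op6)=(0, 0, 3, 0), VC(op12)=(3, 0, 0, 0) and bumps W2's slot → (3, 0, 4, 0)
invoked at 18, op10 merges VC(op8)=(0, 2, 3, 2) and bumps W3's slot → (0, 2, 3, 3)
target: VC(op3) = (0, 0, 1, 0)

(0, 0, 1, 0)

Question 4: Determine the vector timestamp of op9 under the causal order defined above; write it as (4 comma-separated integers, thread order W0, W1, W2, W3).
root op op3, invoked 4: fresh clock plus W2's own tick → (0, 0, 1, 0)
root op op1, invoked 1: fresh clock plus W0's own tick → (1, 0, 0, 0)
op4 (invocation 6): componentwise max over VC(op3)=(0, 0, 1, 0), +1 at W2, giving (0, 0, 2, 0)
op2 (invocation 3): componentwise max over VC(op1)=(1, 0, 0, 0), +1 at W0, giving (2, 0, 0, 0)
op6 (invocation 9): componentwise max over VC(op4)=(0, 0, 2, 0), +1 at W2, giving (0, 0, 3, 0)
op12 (invocation 21): componentwise max over VC(op2)=(2, 0, 0, 0), +1 at W0, giving (3, 0, 0, 0)
op7 (invocation 12): componentwise max over VC(op6)=(0, 0, 3, 0), +1 at W3, giving (0, 0, 3, 1)
op5 (invocation 7): componentwise max over VC(op6)=(0, 0, 3, 0), +1 at W1, giving (0, 1, 3, 0)
op9 (invocation 16): componentwise max over VC(op5)=(0, 1, 3, 0), +1 at W1, giving (0, 2, 3, 0)
op8 (invocation 14): componentwise max over VC(op7)=(0, 0, 3, 1), VC(op9)=(0, 2, 3, 0), +1 at W3, giving (0, 2, 3, 2)
op11 (invocation 19): componentwise max over VC(op6)=(0, 0, 3, 0), VC(op12)=(3, 0, 0, 0), +1 at W2, giving (3, 0, 4, 0)
op10 (invocation 18): componentwise max over VC(op8)=(0, 2, 3, 2), +1 at W3, giving (0, 2, 3, 3)
target: VC(op9) = (0, 2, 3, 0)

(0, 2, 3, 0)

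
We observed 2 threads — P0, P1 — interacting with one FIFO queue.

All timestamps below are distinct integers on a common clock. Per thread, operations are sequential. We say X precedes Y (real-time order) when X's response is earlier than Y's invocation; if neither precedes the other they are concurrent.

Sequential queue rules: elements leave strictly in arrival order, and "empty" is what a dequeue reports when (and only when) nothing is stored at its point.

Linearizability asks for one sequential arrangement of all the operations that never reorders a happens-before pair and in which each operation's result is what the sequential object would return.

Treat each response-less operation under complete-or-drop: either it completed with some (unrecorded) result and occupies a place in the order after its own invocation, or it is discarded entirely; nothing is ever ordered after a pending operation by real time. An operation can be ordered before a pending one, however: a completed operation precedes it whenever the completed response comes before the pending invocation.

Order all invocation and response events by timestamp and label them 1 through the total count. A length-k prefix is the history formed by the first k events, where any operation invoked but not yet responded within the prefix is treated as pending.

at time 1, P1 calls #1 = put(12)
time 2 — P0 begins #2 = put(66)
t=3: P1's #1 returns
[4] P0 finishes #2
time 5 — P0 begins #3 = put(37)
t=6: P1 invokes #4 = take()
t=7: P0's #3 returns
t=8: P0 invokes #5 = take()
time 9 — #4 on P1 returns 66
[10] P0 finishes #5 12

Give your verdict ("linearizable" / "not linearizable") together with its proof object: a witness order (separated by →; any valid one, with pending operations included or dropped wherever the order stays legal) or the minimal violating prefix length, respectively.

linearizable — witness: #1 → #2 → #3 → #5 → #4

1. #1 put(12), leaving queue <12>
2. #2 put(66), leaving queue <12,66>
3. #3 put(37), leaving queue <12,66,37>
4. #5 take() → 12, leaving queue <66,37>
5. #4 take() → 66, leaving queue <37>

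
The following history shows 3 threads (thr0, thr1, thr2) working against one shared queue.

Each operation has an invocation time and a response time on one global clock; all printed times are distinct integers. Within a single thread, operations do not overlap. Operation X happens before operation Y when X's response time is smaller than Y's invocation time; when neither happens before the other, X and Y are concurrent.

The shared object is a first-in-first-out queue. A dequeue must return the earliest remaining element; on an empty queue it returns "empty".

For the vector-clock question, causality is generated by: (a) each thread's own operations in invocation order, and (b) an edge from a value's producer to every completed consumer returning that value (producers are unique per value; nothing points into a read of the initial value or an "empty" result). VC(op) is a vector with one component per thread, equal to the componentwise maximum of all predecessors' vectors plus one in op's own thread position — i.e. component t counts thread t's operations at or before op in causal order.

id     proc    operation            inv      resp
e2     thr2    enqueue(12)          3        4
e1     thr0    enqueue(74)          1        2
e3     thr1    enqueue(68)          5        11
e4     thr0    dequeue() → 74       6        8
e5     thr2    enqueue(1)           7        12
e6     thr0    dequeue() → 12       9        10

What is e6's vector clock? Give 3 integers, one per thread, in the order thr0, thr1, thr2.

(3, 0, 1)

e2, invoked 3, has no incoming edges; only thr2's bump applies → (0, 0, 1)
e3, invoked 5, has no incoming edges; only thr1's bump applies → (0, 1, 0)
e1, invoked 1, has no incoming edges; only thr0's bump applies → (1, 0, 0)
from VC(e2)=(0, 0, 1), e5 (invoked 7) maxes components and bumps thr2 → (0, 0, 2)
from VC(e1)=(1, 0, 0), e4 (invoked 6) maxes components and bumps thr0 → (2, 0, 0)
from VC(e2)=(0, 0, 1), VC(e4)=(2, 0, 0), e6 (invoked 9) maxes components and bumps thr0 → (3, 0, 1)
target: VC(e6) = (3, 0, 1)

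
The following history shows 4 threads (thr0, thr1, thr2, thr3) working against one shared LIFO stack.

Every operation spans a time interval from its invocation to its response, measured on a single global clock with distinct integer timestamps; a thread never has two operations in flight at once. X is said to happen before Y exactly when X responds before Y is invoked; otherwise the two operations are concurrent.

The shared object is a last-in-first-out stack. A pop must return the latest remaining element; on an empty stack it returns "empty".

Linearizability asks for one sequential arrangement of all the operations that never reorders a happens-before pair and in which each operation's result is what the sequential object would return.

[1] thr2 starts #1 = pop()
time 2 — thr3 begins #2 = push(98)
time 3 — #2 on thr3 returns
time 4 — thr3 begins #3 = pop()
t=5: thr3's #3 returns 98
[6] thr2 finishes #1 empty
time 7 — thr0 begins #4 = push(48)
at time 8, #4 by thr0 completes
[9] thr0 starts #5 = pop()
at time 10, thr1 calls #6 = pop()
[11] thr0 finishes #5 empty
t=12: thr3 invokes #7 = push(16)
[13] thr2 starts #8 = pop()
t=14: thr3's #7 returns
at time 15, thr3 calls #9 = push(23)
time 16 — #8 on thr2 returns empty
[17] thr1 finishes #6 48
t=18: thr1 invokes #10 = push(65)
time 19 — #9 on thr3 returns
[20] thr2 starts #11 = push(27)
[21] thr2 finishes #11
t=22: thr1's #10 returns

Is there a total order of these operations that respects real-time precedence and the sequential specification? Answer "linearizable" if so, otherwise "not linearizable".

linearizable

a witness: #1, #2, #3, #4, #6, #5, #8, #7, #9, #10, #11
after step 1 (#1 pop() → empty): stack <>
after step 2 (#2 push(98)): stack <98>
after step 3 (#3 pop() → 98): stack <>
after step 4 (#4 push(48)): stack <48>
after step 5 (#6 pop() → 48): stack <>
after step 6 (#5 pop() → empty): stack <>
after step 7 (#8 pop() → empty): stack <>
after step 8 (#7 push(16)): stack <16>
after step 9 (#9 push(23)): stack <16,23>
after step 10 (#10 push(65)): stack <16,23,65>
after step 11 (#11 push(27)): stack <16,23,65,27>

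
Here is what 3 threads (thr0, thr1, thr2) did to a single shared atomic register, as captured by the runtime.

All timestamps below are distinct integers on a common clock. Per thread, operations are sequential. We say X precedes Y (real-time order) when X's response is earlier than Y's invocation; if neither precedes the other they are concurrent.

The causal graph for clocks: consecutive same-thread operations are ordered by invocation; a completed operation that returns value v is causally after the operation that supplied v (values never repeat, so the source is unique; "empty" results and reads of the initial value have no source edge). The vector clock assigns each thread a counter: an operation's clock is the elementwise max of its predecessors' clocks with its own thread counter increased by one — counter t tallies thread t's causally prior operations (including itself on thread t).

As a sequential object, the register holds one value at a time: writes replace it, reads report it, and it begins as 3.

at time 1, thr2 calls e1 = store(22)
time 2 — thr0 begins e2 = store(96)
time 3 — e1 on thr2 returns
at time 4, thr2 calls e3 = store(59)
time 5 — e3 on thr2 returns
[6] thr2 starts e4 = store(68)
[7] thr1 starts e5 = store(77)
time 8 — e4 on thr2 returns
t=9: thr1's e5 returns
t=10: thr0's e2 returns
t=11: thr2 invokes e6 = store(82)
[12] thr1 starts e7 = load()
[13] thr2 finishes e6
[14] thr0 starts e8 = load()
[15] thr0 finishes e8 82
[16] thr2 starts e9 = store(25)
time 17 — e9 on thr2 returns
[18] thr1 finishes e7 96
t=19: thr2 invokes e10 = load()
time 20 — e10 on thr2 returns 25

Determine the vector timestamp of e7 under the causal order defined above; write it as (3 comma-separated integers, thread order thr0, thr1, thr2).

(1, 2, 0)

no predecessors for e1 (invoked 1): thr2 increments from zero → (0, 0, 1)
no predecessors for e5 (invoked 7): thr1 increments from zero → (0, 1, 0)
no predecessors for e2 (invoked 2): thr0 increments from zero → (1, 0, 0)
invoked at 4, e3 merges VC(e1)=(0, 0, 1) and bumps thr2's slot → (0, 0, 2)
invoked at 6, e4 merges VC(e3)=(0, 0, 2) and bumps thr2's slot → (0, 0, 3)
invoked at 12, e7 merges VC(e2)=(1, 0, 0), VC(e5)=(0, 1, 0) and bumps thr1's slot → (1, 2, 0)
invoked at 11, e6 merges VC(e4)=(0, 0, 3) and bumps thr2's slot → (0, 0, 4)
invoked at 16, e9 merges VC(e6)=(0, 0, 4) and bumps thr2's slot → (0, 0, 5)
invoked at 19, e10 merges VC(e9)=(0, 0, 5) and bumps thr2's slot → (0, 0, 6)
invoked at 14, e8 merges VC(e2)=(1, 0, 0), VC(e6)=(0, 0, 4) and bumps thr0's slot → (2, 0, 4)
target: VC(e7) = (1, 2, 0)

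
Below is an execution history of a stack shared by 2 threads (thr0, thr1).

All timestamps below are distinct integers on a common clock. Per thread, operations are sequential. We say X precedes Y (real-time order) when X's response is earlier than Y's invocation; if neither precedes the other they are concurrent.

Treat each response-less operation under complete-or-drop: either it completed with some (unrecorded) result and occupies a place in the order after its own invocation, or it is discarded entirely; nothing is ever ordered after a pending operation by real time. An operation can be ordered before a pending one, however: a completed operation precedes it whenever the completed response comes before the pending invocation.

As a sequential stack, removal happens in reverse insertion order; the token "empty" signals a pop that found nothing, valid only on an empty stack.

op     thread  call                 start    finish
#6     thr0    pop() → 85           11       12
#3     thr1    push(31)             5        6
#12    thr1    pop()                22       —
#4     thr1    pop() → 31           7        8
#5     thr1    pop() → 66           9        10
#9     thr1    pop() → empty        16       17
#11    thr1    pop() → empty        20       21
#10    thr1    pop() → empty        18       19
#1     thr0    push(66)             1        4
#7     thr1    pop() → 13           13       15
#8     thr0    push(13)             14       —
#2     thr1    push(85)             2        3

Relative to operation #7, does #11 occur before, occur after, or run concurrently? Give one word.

#11 spans [20,21], #7 spans [13,15]
resp(#7)=15 < inv(#11)=20

after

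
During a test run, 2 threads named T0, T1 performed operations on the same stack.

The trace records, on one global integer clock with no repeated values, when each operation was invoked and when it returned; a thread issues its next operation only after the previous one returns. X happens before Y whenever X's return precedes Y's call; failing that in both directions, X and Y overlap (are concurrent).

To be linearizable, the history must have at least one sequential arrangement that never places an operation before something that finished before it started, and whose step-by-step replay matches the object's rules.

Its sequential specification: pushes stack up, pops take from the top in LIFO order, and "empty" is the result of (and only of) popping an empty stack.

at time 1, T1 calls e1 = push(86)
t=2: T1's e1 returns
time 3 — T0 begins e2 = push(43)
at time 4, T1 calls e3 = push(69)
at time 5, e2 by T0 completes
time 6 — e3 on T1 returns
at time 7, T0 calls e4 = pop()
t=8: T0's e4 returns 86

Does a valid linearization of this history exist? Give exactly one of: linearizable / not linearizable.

through event 7 a valid linearization exists; event 8 (e4 responding at time 8) ends that
real-time-consistent orders of the 4 completed operations: 2 — all fail the stack replay
sample order e1, e2, e3, e4 stalls at step 4 — e4 pop() → 86 has no legal effect
sample order e1, e3, e2, e4 stalls at step 4 — e4 pop() → 86 has no legal effect

not linearizable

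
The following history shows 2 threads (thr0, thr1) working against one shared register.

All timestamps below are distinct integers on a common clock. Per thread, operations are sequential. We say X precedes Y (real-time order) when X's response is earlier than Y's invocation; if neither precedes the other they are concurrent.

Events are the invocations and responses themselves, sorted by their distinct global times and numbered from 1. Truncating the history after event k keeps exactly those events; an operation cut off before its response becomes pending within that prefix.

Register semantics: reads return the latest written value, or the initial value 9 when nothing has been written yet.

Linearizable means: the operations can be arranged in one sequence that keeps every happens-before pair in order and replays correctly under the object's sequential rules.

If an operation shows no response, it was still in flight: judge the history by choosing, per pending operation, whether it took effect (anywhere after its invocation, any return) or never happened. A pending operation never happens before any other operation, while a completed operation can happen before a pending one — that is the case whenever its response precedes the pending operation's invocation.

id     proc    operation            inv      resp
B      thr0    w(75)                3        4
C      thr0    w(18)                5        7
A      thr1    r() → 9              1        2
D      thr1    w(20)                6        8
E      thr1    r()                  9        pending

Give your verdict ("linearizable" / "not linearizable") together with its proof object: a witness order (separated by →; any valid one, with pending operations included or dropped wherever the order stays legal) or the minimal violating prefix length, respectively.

linearizable — witness: A → B → C → D

1. A r() → 9, leaving value 9
2. B w(75), leaving value 75
3. C w(18), leaving value 18
4. D w(20), leaving value 20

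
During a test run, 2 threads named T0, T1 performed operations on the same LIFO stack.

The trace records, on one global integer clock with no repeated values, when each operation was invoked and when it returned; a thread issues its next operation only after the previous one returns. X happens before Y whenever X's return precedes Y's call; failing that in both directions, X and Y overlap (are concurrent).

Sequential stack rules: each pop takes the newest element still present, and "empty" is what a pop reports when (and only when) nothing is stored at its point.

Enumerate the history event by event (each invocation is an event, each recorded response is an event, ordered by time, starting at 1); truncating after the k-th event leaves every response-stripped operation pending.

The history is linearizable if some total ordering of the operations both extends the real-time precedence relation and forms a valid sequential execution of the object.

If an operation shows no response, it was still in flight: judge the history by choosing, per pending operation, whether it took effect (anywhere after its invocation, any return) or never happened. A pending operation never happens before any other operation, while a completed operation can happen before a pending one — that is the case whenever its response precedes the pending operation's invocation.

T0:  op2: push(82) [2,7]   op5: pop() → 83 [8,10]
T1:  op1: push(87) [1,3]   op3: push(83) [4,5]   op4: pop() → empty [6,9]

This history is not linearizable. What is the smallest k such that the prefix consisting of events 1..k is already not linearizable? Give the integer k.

a valid linearization of events 1..8 exists, for instance op1, op2, op3:
after step 1 (op1 push(87)): stack <87>
after step 2 (op2 push(82)): stack <87,82>
after step 3 (op3 push(83)): stack <87,82,83>
include event 9 — op4 responding at 9 — and every candidate order breaks
no completion choice of the 1 pending operation (op5) rescues it — every subset was tried
e.g. op1, op2, op3, op4 (pending dropped): illegal at step 4, since op4 pop() → empty cannot apply there
e.g. op1, op3, op2, op4 (pending dropped): illegal at step 4, since op4 pop() → empty cannot apply there

9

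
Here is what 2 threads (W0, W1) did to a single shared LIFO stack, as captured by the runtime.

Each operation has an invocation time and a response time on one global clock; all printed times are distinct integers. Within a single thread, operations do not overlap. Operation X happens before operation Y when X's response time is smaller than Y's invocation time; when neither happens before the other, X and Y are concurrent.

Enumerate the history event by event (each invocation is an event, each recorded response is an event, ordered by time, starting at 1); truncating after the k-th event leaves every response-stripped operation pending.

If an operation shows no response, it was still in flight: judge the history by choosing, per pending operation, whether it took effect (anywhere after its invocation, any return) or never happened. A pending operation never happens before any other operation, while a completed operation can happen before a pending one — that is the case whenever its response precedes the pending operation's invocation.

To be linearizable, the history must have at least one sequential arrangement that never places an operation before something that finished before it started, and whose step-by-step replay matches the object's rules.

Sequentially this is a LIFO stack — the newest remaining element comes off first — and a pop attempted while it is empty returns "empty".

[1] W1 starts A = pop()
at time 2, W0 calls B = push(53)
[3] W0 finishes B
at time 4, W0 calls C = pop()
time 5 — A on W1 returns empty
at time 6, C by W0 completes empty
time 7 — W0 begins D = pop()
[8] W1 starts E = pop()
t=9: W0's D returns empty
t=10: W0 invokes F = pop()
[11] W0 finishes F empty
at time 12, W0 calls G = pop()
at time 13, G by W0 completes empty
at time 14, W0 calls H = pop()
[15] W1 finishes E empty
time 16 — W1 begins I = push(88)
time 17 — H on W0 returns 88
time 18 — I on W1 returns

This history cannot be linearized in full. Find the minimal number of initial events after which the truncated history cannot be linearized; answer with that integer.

events 1..5 are linearizable; a witness order is A, B:
after step 1 (A pop() → empty): stack <>
after step 2 (B push(53)): stack <53>
event 6 — C's response, time 6 — after it, nothing linearizes
take A, B, C: step 3 already fails, because C pop() → empty cannot occur there
take B, A, C: step 2 already fails, because A pop() → empty cannot occur there

6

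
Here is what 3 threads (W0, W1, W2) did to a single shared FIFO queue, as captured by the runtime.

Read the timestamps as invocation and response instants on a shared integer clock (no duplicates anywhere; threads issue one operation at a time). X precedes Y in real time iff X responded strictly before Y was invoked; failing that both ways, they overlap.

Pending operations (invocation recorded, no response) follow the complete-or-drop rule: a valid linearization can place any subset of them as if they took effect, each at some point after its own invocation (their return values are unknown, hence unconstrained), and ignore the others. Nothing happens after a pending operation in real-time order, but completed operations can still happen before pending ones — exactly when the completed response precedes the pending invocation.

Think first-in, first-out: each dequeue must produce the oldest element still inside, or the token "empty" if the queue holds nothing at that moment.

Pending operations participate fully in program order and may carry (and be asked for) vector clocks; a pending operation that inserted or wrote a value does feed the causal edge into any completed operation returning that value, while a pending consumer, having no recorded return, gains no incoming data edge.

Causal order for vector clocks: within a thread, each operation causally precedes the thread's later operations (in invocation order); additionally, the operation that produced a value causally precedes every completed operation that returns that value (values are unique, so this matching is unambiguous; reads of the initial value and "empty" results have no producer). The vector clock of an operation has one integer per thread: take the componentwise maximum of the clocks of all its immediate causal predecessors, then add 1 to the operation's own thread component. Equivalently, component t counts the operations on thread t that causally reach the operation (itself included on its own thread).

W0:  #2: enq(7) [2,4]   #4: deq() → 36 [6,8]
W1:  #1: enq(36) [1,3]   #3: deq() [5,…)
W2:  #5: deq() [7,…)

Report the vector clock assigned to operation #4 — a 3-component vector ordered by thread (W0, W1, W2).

invoked at 7, #5 has no predecessors; its own W2 bump gives (0, 0, 1)
invoked at 1, #1 has no predecessors; its own W1 bump gives (0, 1, 0)
invoked at 2, #2 has no predecessors; its own W0 bump gives (1, 0, 0)
#3, invoked 5, takes VC(#1)=(0, 1, 0) under max, adds 1 for W1 → (0, 2, 0)
#4, invoked 6, takes VC(#1)=(0, 1, 0), VC(#2)=(1, 0, 0) under max, adds 1 for W0 → (2, 1, 0)
target: VC(#4) = (2, 1, 0)

(2, 1, 0)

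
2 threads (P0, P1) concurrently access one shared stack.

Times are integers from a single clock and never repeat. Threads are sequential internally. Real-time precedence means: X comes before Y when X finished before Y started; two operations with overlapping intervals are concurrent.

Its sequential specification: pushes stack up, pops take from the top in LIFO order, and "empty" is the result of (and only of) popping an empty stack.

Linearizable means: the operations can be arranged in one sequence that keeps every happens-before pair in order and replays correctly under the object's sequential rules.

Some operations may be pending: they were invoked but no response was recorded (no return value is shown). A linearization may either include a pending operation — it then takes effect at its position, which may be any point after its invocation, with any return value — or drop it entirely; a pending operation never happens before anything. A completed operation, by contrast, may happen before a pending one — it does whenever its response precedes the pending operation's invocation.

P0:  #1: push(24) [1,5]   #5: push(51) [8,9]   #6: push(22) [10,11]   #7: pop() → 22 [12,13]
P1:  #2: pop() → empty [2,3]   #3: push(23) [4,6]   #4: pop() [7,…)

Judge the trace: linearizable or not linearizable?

a witness: #2, #1, #3, #4, #5, #6, #7
1. #2 pop() → empty, leaving stack <>
2. #1 push(24), leaving stack <24>
3. #3 push(23), leaving stack <24,23>
4. #4 pop() (pending, included), leaving stack <24>
5. #5 push(51), leaving stack <24,51>
6. #6 push(22), leaving stack <24,51,22>
7. #7 pop() → 22, leaving stack <24,51>

linearizable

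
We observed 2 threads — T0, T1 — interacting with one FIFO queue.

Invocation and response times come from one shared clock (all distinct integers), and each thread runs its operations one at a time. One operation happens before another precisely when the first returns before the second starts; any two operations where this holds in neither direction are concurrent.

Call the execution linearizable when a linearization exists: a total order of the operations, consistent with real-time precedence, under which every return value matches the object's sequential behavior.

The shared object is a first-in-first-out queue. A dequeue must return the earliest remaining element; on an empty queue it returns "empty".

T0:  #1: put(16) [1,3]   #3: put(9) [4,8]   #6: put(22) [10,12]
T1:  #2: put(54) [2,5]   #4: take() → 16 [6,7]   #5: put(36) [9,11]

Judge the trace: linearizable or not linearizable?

linearizable

one valid linearization: #1, #2, #3, #4, #5, #6
after step 1 (#1 put(16)): queue <16>
after step 2 (#2 put(54)): queue <16,54>
after step 3 (#3 put(9)): queue <16,54,9>
after step 4 (#4 take() → 16): queue <54,9>
after step 5 (#5 put(36)): queue <54,9,36>
after step 6 (#6 put(22)): queue <54,9,36,22>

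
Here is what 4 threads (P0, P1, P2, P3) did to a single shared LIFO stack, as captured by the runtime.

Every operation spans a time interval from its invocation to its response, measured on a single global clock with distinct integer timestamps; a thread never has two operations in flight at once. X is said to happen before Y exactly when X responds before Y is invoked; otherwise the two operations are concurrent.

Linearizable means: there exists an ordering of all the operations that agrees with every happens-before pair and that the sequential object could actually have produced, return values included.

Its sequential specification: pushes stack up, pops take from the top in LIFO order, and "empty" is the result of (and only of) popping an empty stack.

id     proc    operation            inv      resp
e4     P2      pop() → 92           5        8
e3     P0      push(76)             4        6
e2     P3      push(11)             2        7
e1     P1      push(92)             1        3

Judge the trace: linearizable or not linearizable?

linearizable

a witness: e1, e4, e2, e3
after step 1 (e1 push(92)): stack <92>
after step 2 (e4 pop() → 92): stack <>
after step 3 (e2 push(11)): stack <11>
after step 4 (e3 push(76)): stack <11,76>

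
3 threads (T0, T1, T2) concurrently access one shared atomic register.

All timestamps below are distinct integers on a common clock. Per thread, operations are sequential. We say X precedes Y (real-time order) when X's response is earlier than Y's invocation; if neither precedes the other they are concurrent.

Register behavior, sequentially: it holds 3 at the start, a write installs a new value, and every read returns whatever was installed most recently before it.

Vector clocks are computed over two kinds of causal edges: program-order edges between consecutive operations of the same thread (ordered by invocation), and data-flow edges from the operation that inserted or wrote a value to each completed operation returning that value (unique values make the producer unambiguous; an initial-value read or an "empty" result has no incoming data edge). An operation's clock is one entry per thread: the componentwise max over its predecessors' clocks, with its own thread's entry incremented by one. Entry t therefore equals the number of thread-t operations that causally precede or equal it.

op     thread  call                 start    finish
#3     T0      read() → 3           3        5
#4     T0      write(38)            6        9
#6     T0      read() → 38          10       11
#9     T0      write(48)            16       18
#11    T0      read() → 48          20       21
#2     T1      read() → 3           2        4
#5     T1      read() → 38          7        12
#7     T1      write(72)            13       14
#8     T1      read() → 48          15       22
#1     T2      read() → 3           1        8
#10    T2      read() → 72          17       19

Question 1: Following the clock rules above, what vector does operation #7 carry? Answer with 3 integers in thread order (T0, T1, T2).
no predecessors for #1 (invoked 1): T2 increments from zero → (0, 0, 1)
no predecessors for #2 (invoked 2): T1 increments from zero → (0, 1, 0)
no predecessors for #3 (invoked 3): T0 increments from zero → (1, 0, 0)
#4, invoked 6, takes VC(#3)=(1, 0, 0) under max, adds 1 for T0 → (2, 0, 0)
#6, invoked 10, takes VC(#4)=(2, 0, 0) under max, adds 1 for T0 → (3, 0, 0)
#5, invoked 7, takes VC(#2)=(0, 1, 0), VC(#4)=(2, 0, 0) under max, adds 1 for T1 → (2, 2, 0)
#9, invoked 16, takes VC(#6)=(3, 0, 0) under max, adds 1 for T0 → (4, 0, 0)
#7, invoked 13, takes VC(#5)=(2, 2, 0) under max, adds 1 for T1 → (2, 3, 0)
#11, invoked 20, takes VC(#9)=(4, 0, 0) under max, adds 1 for T0 → (5, 0, 0)
#10, invoked 17, takes VC(#1)=(0, 0, 1), VC(#7)=(2, 3, 0) under max, adds 1 for T2 → (2, 3, 2)
#8, invoked 15, takes VC(#7)=(2, 3, 0), VC(#9)=(4, 0, 0) under max, adds 1 for T1 → (4, 4, 0)
target: VC(#7) = (2, 3, 0)

(2, 3, 0)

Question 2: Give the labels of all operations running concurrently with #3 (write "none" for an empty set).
overlap test against #3 [3,5]: concurrent iff the interval meets 3..5
#1 [1,8]: concurrent
#2 [2,4]: concurrent
#4 [6,9]: after
#5 [7,12]: after
#6 [10,11]: after
#7 [13,14]: after
#8 [15,22]: after
#9 [16,18]: after
#10 [17,19]: after
#11 [20,21]: after

#1, #2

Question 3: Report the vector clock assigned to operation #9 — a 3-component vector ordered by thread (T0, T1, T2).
#1, invoked 1, has no incoming edges; only T2's bump applies → (0, 0, 1)
#2, invoked 2, has no incoming edges; only T1's bump applies → (0, 1, 0)
#3, invoked 3, has no incoming edges; only T0's bump applies → (1, 0, 0)
from VC(#3)=(1, 0, 0), #4 (invoked 6) maxes components and bumps T0 → (2, 0, 0)
from VC(#4)=(2, 0, 0), #6 (invoked 10) maxes components and bumps T0 → (3, 0, 0)
from VC(#2)=(0, 1, 0), VC(#4)=(2, 0, 0), #5 (invoked 7) maxes components and bumps T1 → (2, 2, 0)
from VC(#6)=(3, 0, 0), #9 (invoked 16) maxes components and bumps T0 → (4, 0, 0)
from VC(#5)=(2, 2, 0), #7 (invoked 13) maxes components and bumps T1 → (2, 3, 0)
from VC(#9)=(4, 0, 0), #11 (invoked 20) maxes components and bumps T0 → (5, 0, 0)
from VC(#1)=(0, 0, 1), VC(#7)=(2, 3, 0), #10 (invoked 17) maxes components and bumps T2 → (2, 3, 2)
from VC(#7)=(2, 3, 0), VC(#9)=(4, 0, 0), #8 (invoked 15) maxes components and bumps T1 → (4, 4, 0)
target: VC(#9) = (4, 0, 0)

(4, 0, 0)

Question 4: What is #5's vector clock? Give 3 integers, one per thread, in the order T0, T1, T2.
#1 (invocation 1): nothing precedes it; T2's component alone gives (0, 0, 1)
#2 (invocation 2): nothing precedes it; T1's component alone gives (0, 1, 0)
#3 (invocation 3): nothing precedes it; T0's component alone gives (1, 0, 0)
VC(#4, invoked at 6): max of VC(#3)=(1, 0, 0), then +1 on thread T0 → (2, 0, 0)
VC(#6, invoked at 10): max of VC(#4)=(2, 0, 0), then +1 on thread T0 → (3, 0, 0)
VC(#5, invoked at 7): max of VC(#2)=(0, 1, 0), VC(#4)=(2, 0, 0), then +1 on thread T1 → (2, 2, 0)
VC(#9, invoked at 16): max of VC(#6)=(3, 0, 0), then +1 on thread T0 → (4, 0, 0)
VC(#7, invoked at 13): max of VC(#5)=(2, 2, 0), then +1 on thread T1 → (2, 3, 0)
VC(#11, invoked at 20): max of VC(#9)=(4, 0, 0), then +1 on thread T0 → (5, 0, 0)
VC(#10, invoked at 17): max of VC(#1)=(0, 0, 1), VC(#7)=(2, 3, 0), then +1 on thread T2 → (2, 3, 2)
VC(#8, invoked at 15): max of VC(#7)=(2, 3, 0), VC(#9)=(4, 0, 0), then +1 on thread T1 → (4, 4, 0)
target: VC(#5) = (2, 2, 0)

(2, 2, 0)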